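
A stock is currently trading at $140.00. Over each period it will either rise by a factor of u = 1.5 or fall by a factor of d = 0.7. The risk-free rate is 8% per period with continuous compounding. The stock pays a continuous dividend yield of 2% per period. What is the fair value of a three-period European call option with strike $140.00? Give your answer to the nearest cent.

$45.49

Per-period risk-free factor R = e^0.08 = 1.0833; dividend-adjusted growth = e^(0.08−0.02) = 1.0618.
Risk-neutral probability p = (1.0618 − 0.7)/(1.5 − 0.7) = 0.3618/0.8000 = 0.4523
Terminal stock prices: S_uuu = 472.5, S_uud = 220.5, S_udd = 102.9, S_ddd = 48.02
Terminal payoffs (S − K): max(332.5, 0) = 332.5, max(80.5, 0) = 80.5, max(-37.1, 0) = 0, max(-91.98, 0) = 0
Node uu (S = 315): V_uu = e^(−0.08)·[0.4523·332.5000 + 0.5477·80.5000] = 179.5263
Node ud (S = 147): V_ud = e^(−0.08)·[0.4523·80.5000 + 0.5477·0.0000] = 33.6105
Node dd (S = 68.6): V_dd = e^(−0.08)·[0.4523·0.0000 + 0.5477·0.0000] = 0.0000
Node u (S = 210): V_u = e^(−0.08)·[0.4523·179.5263 + 0.5477·33.6105] = 91.9494
Node d (S = 98): V_d = e^(−0.08)·[0.4523·33.6105 + 0.5477·0.0000] = 14.0331
Node 0 (S = 140): V_0 = e^(−0.08)·[0.4523·91.9494 + 0.5477·14.0331] = 45.4859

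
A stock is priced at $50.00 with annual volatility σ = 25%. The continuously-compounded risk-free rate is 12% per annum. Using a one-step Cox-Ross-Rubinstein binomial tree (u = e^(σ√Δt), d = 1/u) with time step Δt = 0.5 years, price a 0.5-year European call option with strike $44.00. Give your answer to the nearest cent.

CRR parameters: u = e^(σ√Δt) = e^(0.25·√0.5) = 1.1934, d = 1/u = 0.8380
Per-period rate: rΔt = 0.12·0.5 = 0.06, so R = e^0.06 = 1.0618
Risk-neutral probability p = (e^0.06 − 0.8380)/(1.1934 − 0.8380) = 0.2239/0.3554 = 0.6299
Terminal stock prices: S_u = 59.67, S_d = 41.9
Terminal payoffs (S − K): max(15.67, 0) = 15.67, max(-2.102, 0) = 0
Node 0 (S = 50): V_0 = e^(−0.06)·[0.6299·15.6682 + 0.3701·0.0000] = 9.2949

$9.29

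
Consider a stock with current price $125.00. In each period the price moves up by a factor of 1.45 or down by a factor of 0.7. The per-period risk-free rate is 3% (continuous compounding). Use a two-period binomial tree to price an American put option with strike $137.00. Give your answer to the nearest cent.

Risk-neutral probability p = (e^0.03 − 0.7)/(1.45 − 0.7) = 0.3305/0.7500 = 0.4406
Terminal stock prices: S_uu = 262.8, S_ud = 126.9, S_dd = 61.25
Terminal payoffs (K − S): max(-125.8, 0) = 0, max(10.13, 0) = 10.13, max(75.75, 0) = 75.75
Node u (S = 181.2): continuation = e^(−0.03)·[0.4406·0.0000 + 0.5594·10.1250] = 5.4965; exercise value = 0.0000 ≤ continuation, so V_u = 5.4965
Node d (S = 87.5): continuation = e^(−0.03)·[0.4406·10.1250 + 0.5594·75.7500] = 45.4510; exercise value = 49.5000 > continuation, so V_d = 49.5000 (exercise)
Node 0 (S = 125): continuation = e^(−0.03)·[0.4406·5.4965 + 0.5594·49.5000] = 29.2218; exercise value = 12.0000 ≤ continuation, so V_0 = 29.2218

$29.22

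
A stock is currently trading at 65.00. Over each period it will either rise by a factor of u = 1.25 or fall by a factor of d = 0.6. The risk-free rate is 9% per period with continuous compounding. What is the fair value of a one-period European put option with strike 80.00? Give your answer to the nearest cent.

8.98

Risk-neutral probability p = (e^0.09 − 0.6)/(1.25 − 0.6) = 0.4942/0.6500 = 0.7603
Terminal stock prices: S_u = 81.25, S_d = 39
Terminal payoffs (K − S): max(-1.25, 0) = 0, max(41, 0) = 41
Node 0 (S = 65): V_0 = e^(−0.09)·[0.7603·0.0000 + 0.2397·41.0000] = 8.9830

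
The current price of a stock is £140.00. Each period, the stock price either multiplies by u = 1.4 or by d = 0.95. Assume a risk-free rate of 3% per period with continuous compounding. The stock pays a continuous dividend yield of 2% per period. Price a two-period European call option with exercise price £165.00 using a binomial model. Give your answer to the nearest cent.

£6.45

Per-period risk-free factor R = e^0.03 = 1.0305; dividend-adjusted growth = e^(0.03−0.02) = 1.0101.
Risk-neutral probability p = (1.0101 − 0.95)/(1.4 − 0.95) = 0.0601/0.4500 = 0.1334
Terminal stock prices: S_uu = 274.4, S_ud = 186.2, S_dd = 126.3
Terminal payoffs (S − K): max(109.4, 0) = 109.4, max(21.2, 0) = 21.2, max(-38.65, 0) = 0
Node u (S = 196): V_u = e^(−0.03)·[0.1334·109.4000 + 0.8666·21.2000] = 31.9954
Node d (S = 133): V_d = e^(−0.03)·[0.1334·21.2000 + 0.8666·0.0000] = 2.7454
Node 0 (S = 140): V_0 = e^(−0.03)·[0.1334·31.9954 + 0.8666·2.7454] = 6.4522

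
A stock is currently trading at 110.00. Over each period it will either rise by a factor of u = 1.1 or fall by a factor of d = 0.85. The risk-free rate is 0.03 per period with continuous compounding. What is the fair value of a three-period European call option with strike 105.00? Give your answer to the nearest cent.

Risk-neutral probability p = (e^0.03 − 0.85)/(1.1 − 0.85) = 0.1805/0.2500 = 0.7218
Terminal stock prices: S_uuu = 146.4, S_uud = 113.1, S_udd = 87.42, S_ddd = 67.55
Terminal payoffs (S − K): max(41.41, 0) = 41.41, max(8.135, 0) = 8.135, max(-17.58, 0) = 0, max(-37.45, 0) = 0
Node uu (S = 133.1): V_uu = e^(−0.03)·[0.7218·41.4100 + 0.2782·8.1350] = 31.2032
Node ud (S = 102.9): V_ud = e^(−0.03)·[0.7218·8.1350 + 0.2782·0.0000] = 5.6984
Node dd (S = 79.47): V_dd = e^(−0.03)·[0.7218·0.0000 + 0.2782·0.0000] = 0.0000
Node u (S = 121): V_u = e^(−0.03)·[0.7218·31.2032 + 0.2782·5.6984] = 23.3957
Node d (S = 93.5): V_d = e^(−0.03)·[0.7218·5.6984 + 0.2782·0.0000] = 3.9917
Node 0 (S = 110): V_0 = e^(−0.03)·[0.7218·23.3957 + 0.2782·3.9917] = 17.4660

17.47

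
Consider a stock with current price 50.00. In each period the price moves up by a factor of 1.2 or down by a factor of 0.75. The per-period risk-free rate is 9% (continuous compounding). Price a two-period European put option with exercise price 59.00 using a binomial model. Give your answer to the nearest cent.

Risk-neutral probability p = (e^0.09 − 0.75)/(1.2 − 0.75) = 0.3442/0.4500 = 0.7648
Terminal stock prices: S_uu = 72, S_ud = 45, S_dd = 28.12
Terminal payoffs (K − S): max(-13, 0) = 0, max(14, 0) = 14, max(30.88, 0) = 30.88
Node u (S = 60): V_u = e^(−0.09)·[0.7648·0.0000 + 0.2352·14.0000] = 3.0090
Node d (S = 37.5): V_d = e^(−0.09)·[0.7648·14.0000 + 0.2352·30.8750] = 16.4219
Node 0 (S = 50): V_0 = e^(−0.09)·[0.7648·3.0090 + 0.2352·16.4219] = 5.6328

5.63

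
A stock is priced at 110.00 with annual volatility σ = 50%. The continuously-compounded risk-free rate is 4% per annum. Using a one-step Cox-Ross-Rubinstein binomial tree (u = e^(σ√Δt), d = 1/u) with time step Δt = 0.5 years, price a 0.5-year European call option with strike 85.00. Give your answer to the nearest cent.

CRR parameters: u = e^(σ√Δt) = e^(0.5·√0.5) = 1.4241, d = 1/u = 0.7022
Per-period rate: rΔt = 0.04·0.5 = 0.02, so R = e^0.02 = 1.0202
Risk-neutral probability p = (e^0.02 − 0.7022)/(1.4241 − 0.7022) = 0.3180/0.7219 = 0.4405
Terminal stock prices: S_u = 156.7, S_d = 77.24
Terminal payoffs (S − K): max(71.65, 0) = 71.65, max(-7.759, 0) = 0
Node 0 (S = 110): V_0 = e^(−0.02)·[0.4405·71.6531 + 0.5595·0.0000] = 30.9384

30.94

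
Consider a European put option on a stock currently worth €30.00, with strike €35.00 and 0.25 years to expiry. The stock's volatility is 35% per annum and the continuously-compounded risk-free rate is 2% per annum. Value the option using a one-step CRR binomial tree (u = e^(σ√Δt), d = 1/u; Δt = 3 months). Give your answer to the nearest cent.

€5.17

CRR parameters: u = e^(σ√Δt) = e^(0.35·√0.25) = 1.1912, d = 1/u = 0.8395
Per-period rate: rΔt = 0.02·0.25 = 0.005, so R = e^0.005 = 1.0050
Risk-neutral probability p = (e^0.005 − 0.8395)/(1.1912 − 0.8395) = 0.1656/0.3518 = 0.4706
Terminal stock prices: S_u = 35.74, S_d = 25.18
Terminal payoffs (K − S): max(-0.7374, 0) = 0, max(9.816, 0) = 9.816
Node 0 (S = 30): V_0 = e^(−0.005)·[0.4706·0.0000 + 0.5294·9.8163] = 5.1707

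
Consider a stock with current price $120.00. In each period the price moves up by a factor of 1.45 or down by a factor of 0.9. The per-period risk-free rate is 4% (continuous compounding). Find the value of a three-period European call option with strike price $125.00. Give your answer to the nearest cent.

Risk-neutral probability p = (e^0.04 − 0.9)/(1.45 − 0.9) = 0.1408/0.5500 = 0.2560
Terminal stock prices: S_uuu = 365.8, S_uud = 227.1, S_udd = 140.9, S_ddd = 87.48
Terminal payoffs (S − K): max(240.8, 0) = 240.8, max(102.1, 0) = 102.1, max(15.94, 0) = 15.94, max(-37.52, 0) = 0
Node uu (S = 252.3): V_uu = e^(−0.04)·[0.2560·240.8350 + 0.7440·102.0700] = 132.2013
Node ud (S = 156.6): V_ud = e^(−0.04)·[0.2560·102.0700 + 0.7440·15.9400] = 36.5013
Node dd (S = 97.2): V_dd = e^(−0.04)·[0.2560·15.9400 + 0.7440·0.0000] = 3.9209
Node u (S = 174): V_u = e^(−0.04)·[0.2560·132.2013 + 0.7440·36.5013] = 58.6105
Node d (S = 108): V_d = e^(−0.04)·[0.2560·36.5013 + 0.7440·3.9209] = 11.7813
Node 0 (S = 120): V_0 = e^(−0.04)·[0.2560·58.6105 + 0.7440·11.7813] = 22.8385

$22.84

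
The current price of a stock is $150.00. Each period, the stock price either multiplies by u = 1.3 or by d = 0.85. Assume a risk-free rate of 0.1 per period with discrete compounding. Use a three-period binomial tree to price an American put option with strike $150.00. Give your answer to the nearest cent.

Risk-neutral probability p = (1 + 0.1 − 0.85)/(1.3 − 0.85) = 0.2500/0.4500 = 0.5556
Terminal stock prices: S_uuu = 329.6, S_uud = 215.5, S_udd = 140.9, S_ddd = 92.12
Terminal payoffs (K − S): max(-179.6, 0) = 0, max(-65.48, 0) = 0, max(9.113, 0) = 9.113, max(57.88, 0) = 57.88
Node uu (S = 253.5): continuation = 1/1.1·[0.5556·0.0000 + 0.4444·0.0000] = 0.0000; exercise value = 0.0000 ≤ continuation, so V_uu = 0.0000
Node ud (S = 165.8): continuation = 1/1.1·[0.5556·0.0000 + 0.4444·9.1125] = 3.6818; exercise value = 0.0000 ≤ continuation, so V_ud = 3.6818
Node dd (S = 108.4): continuation = 1/1.1·[0.5556·9.1125 + 0.4444·57.8813] = 27.9886; exercise value = 41.6250 > continuation, so V_dd = 41.6250 (exercise)
Node u (S = 195): continuation = 1/1.1·[0.5556·0.0000 + 0.4444·3.6818] = 1.4876; exercise value = 0.0000 ≤ continuation, so V_u = 1.4876
Node d (S = 127.5): continuation = 1/1.1·[0.5556·3.6818 + 0.4444·41.6250] = 18.6777; exercise value = 22.5000 > continuation, so V_d = 22.5000 (exercise)
Node 0 (S = 150): continuation = 1/1.1·[0.5556·1.4876 + 0.4444·22.5000] = 9.8422; exercise value = 0.0000 ≤ continuation, so V_0 = 9.8422

$9.84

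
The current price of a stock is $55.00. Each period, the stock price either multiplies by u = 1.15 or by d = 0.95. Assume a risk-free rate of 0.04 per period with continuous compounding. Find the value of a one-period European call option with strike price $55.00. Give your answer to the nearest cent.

Risk-neutral probability p = (e^0.04 − 0.95)/(1.15 − 0.95) = 0.0908/0.2000 = 0.4541
Terminal stock prices: S_u = 63.25, S_d = 52.25
Terminal payoffs (S − K): max(8.25, 0) = 8.25, max(-2.75, 0) = 0
Node 0 (S = 55): V_0 = e^(−0.04)·[0.4541·8.2500 + 0.5459·0.0000] = 3.5991

$3.60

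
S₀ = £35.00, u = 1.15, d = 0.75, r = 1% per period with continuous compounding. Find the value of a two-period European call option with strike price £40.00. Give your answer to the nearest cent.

Risk-neutral probability p = (e^0.01 − 0.75)/(1.15 − 0.75) = 0.2601/0.4000 = 0.6501
Terminal stock prices: S_uu = 46.29, S_ud = 30.19, S_dd = 19.69
Terminal payoffs (S − K): max(6.287, 0) = 6.287, max(-9.812, 0) = 0, max(-20.31, 0) = 0
Node u (S = 40.25): V_u = e^(−0.01)·[0.6501·6.2875 + 0.3499·0.0000] = 4.0470
Node d (S = 26.25): V_d = e^(−0.01)·[0.6501·0.0000 + 0.3499·0.0000] = 0.0000
Node 0 (S = 35): V_0 = e^(−0.01)·[0.6501·4.0470 + 0.3499·0.0000] = 2.6049

£2.60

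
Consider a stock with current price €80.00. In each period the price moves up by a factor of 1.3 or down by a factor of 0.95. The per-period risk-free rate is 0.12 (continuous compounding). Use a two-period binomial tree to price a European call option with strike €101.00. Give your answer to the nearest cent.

€6.92

Risk-neutral probability p = (e^0.12 − 0.95)/(1.3 − 0.95) = 0.1775/0.3500 = 0.5071
Terminal stock prices: S_uu = 135.2, S_ud = 98.8, S_dd = 72.2
Terminal payoffs (S − K): max(34.2, 0) = 34.2, max(-2.2, 0) = 0, max(-28.8, 0) = 0
Node u (S = 104): V_u = e^(−0.12)·[0.5071·34.2000 + 0.4929·0.0000] = 15.3827
Node d (S = 76): V_d = e^(−0.12)·[0.5071·0.0000 + 0.4929·0.0000] = 0.0000
Node 0 (S = 80): V_0 = e^(−0.12)·[0.5071·15.3827 + 0.4929·0.0000] = 6.9190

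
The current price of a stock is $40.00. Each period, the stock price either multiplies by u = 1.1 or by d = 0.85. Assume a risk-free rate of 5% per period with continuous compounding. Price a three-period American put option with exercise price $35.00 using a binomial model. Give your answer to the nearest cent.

Risk-neutral probability p = (e^0.05 − 0.85)/(1.1 − 0.85) = 0.2013/0.2500 = 0.8051
Terminal stock prices: S_uuu = 53.24, S_uud = 41.14, S_udd = 31.79, S_ddd = 24.56
Terminal payoffs (K − S): max(-18.24, 0) = 0, max(-6.14, 0) = 0, max(3.21, 0) = 3.21, max(10.44, 0) = 10.44
Node uu (S = 48.4): continuation = e^(−0.05)·[0.8051·0.0000 + 0.1949·0.0000] = 0.0000; exercise value = 0.0000 ≤ continuation, so V_uu = 0.0000
Node ud (S = 37.4): continuation = e^(−0.05)·[0.8051·0.0000 + 0.1949·3.2100] = 0.5952; exercise value = 0.0000 ≤ continuation, so V_ud = 0.5952
Node dd (S = 28.9): continuation = e^(−0.05)·[0.8051·3.2100 + 0.1949·10.4350] = 4.3930; exercise value = 6.1000 > continuation, so V_dd = 6.1000 (exercise)
Node u (S = 44): continuation = e^(−0.05)·[0.8051·0.0000 + 0.1949·0.5952] = 0.1103; exercise value = 0.0000 ≤ continuation, so V_u = 0.1103
Node d (S = 34): continuation = e^(−0.05)·[0.8051·0.5952 + 0.1949·6.1000] = 1.5868; exercise value = 1.0000 ≤ continuation, so V_d = 1.5868
Node 0 (S = 40): continuation = e^(−0.05)·[0.8051·0.1103 + 0.1949·1.5868] = 0.3787; exercise value = 0.0000 ≤ continuation, so V_0 = 0.3787

$0.38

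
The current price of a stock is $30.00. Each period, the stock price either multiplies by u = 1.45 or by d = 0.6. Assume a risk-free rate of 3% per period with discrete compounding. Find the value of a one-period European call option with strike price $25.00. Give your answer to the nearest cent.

Risk-neutral probability p = (1 + 0.03 − 0.6)/(1.45 − 0.6) = 0.4300/0.8500 = 0.5059
Terminal stock prices: S_u = 43.5, S_d = 18
Terminal payoffs (S − K): max(18.5, 0) = 18.5, max(-7, 0) = 0
Node 0 (S = 30): V_0 = 1/1.03·[0.5059·18.5000 + 0.4941·0.0000] = 9.0862

$9.09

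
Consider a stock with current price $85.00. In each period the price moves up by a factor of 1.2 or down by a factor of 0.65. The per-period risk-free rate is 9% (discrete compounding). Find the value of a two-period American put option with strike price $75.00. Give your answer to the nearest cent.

Risk-neutral probability p = (1 + 0.09 − 0.65)/(1.2 − 0.65) = 0.4400/0.5500 = 0.8000
Terminal stock prices: S_uu = 122.4, S_ud = 66.3, S_dd = 35.91
Terminal payoffs (K − S): max(-47.4, 0) = 0, max(8.7, 0) = 8.7, max(39.09, 0) = 39.09
Node u (S = 102): continuation = 1/1.09·[0.8000·0.0000 + 0.2000·8.7000] = 1.5963; exercise value = 0.0000 ≤ continuation, so V_u = 1.5963
Node d (S = 55.25): continuation = 1/1.09·[0.8000·8.7000 + 0.2000·39.0875] = 13.5573; exercise value = 19.7500 > continuation, so V_d = 19.7500 (exercise)
Node 0 (S = 85): continuation = 1/1.09·[0.8000·1.5963 + 0.2000·19.7500] = 4.7955; exercise value = 0.0000 ≤ continuation, so V_0 = 4.7955

$4.80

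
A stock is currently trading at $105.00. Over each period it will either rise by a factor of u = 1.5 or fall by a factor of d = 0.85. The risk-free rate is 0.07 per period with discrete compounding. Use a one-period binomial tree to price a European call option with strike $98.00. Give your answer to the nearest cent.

Risk-neutral probability p = (1 + 0.07 − 0.85)/(1.5 − 0.85) = 0.2200/0.6500 = 0.3385
Terminal stock prices: S_u = 157.5, S_d = 89.25
Terminal payoffs (S − K): max(59.5, 0) = 59.5, max(-8.75, 0) = 0
Node 0 (S = 105): V_0 = 1/1.07·[0.3385·59.5000 + 0.6615·0.0000] = 18.8210

$18.82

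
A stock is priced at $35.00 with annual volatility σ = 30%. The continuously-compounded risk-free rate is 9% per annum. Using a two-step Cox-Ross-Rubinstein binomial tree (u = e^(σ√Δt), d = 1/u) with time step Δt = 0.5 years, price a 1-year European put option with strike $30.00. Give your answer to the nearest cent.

$1.29

CRR parameters: u = e^(σ√Δt) = e^(0.3·√0.5) = 1.2363, d = 1/u = 0.8089
Per-period rate: rΔt = 0.09·0.5 = 0.045, so R = e^0.045 = 1.0460
Risk-neutral probability p = (e^0.045 − 0.8089)/(1.2363 − 0.8089) = 0.2372/0.4275 = 0.5548
Terminal stock prices: S_uu = 53.5, S_ud = 35, S_dd = 22.9
Terminal payoffs (K − S): max(-23.5, 0) = 0, max(-5, 0) = 0, max(7.101, 0) = 7.101
Node u (S = 43.27): V_u = e^(−0.045)·[0.5548·0.0000 + 0.4452·0.0000] = 0.0000
Node d (S = 28.31): V_d = e^(−0.045)·[0.5548·0.0000 + 0.4452·7.1012] = 3.0220
Node 0 (S = 35): V_0 = e^(−0.045)·[0.5548·0.0000 + 0.4452·3.0220] = 1.2861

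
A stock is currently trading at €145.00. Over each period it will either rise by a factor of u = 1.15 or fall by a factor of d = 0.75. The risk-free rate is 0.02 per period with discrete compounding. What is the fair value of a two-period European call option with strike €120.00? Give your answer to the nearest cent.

€33.56

Risk-neutral probability p = (1 + 0.02 − 0.75)/(1.15 − 0.75) = 0.2700/0.4000 = 0.6750
Terminal stock prices: S_uu = 191.8, S_ud = 125.1, S_dd = 81.56
Terminal payoffs (S − K): max(71.76, 0) = 71.76, max(5.062, 0) = 5.062, max(-38.44, 0) = 0
Node u (S = 166.8): V_u = 1/1.02·[0.6750·71.7625 + 0.3250·5.0625] = 49.1029
Node d (S = 108.8): V_d = 1/1.02·[0.6750·5.0625 + 0.3250·0.0000] = 3.3502
Node 0 (S = 145): V_0 = 1/1.02·[0.6750·49.1029 + 0.3250·3.3502] = 33.5621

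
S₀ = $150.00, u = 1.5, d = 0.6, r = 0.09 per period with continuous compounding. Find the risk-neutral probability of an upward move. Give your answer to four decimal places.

Risk-neutral probability p = (e^0.09 − 0.6)/(1.5 − 0.6) = 0.4942/0.9000 = 0.5491

p = 0.5491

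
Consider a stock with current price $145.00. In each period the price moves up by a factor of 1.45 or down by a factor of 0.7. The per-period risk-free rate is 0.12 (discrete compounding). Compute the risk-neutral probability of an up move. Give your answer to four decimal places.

p = 0.5600

Risk-neutral probability p = (1 + 0.12 − 0.7)/(1.45 − 0.7) = 0.4200/0.7500 = 0.5600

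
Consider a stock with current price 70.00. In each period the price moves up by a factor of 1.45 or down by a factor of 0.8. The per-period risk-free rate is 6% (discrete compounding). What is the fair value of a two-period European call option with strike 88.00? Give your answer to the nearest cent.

8.43

Risk-neutral probability p = (1 + 0.06 − 0.8)/(1.45 − 0.8) = 0.2600/0.6500 = 0.4000
Terminal stock prices: S_uu = 147.2, S_ud = 81.2, S_dd = 44.8
Terminal payoffs (S − K): max(59.18, 0) = 59.18, max(-6.8, 0) = 0, max(-43.2, 0) = 0
Node u (S = 101.5): V_u = 1/1.06·[0.4000·59.1750 + 0.6000·0.0000] = 22.3302
Node d (S = 56): V_d = 1/1.06·[0.4000·0.0000 + 0.6000·0.0000] = 0.0000
Node 0 (S = 70): V_0 = 1/1.06·[0.4000·22.3302 + 0.6000·0.0000] = 8.4265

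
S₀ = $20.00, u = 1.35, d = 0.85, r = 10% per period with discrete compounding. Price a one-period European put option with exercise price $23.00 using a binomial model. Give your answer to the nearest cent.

$2.73

Risk-neutral probability p = (1 + 0.1 − 0.85)/(1.35 − 0.85) = 0.2500/0.5000 = 0.5000
Terminal stock prices: S_u = 27, S_d = 17
Terminal payoffs (K − S): max(-4, 0) = 0, max(6, 0) = 6
Node 0 (S = 20): V_0 = 1/1.1·[0.5000·0.0000 + 0.5000·6.0000] = 2.7273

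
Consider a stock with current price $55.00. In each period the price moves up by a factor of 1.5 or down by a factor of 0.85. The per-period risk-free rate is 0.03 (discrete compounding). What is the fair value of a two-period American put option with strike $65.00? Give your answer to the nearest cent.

$12.81

Risk-neutral probability p = (1 + 0.03 − 0.85)/(1.5 − 0.85) = 0.1800/0.6500 = 0.2769
Terminal stock prices: S_uu = 123.8, S_ud = 70.12, S_dd = 39.74
Terminal payoffs (K − S): max(-58.75, 0) = 0, max(-5.125, 0) = 0, max(25.26, 0) = 25.26
Node u (S = 82.5): continuation = 1/1.03·[0.2769·0.0000 + 0.7231·0.0000] = 0.0000; exercise value = 0.0000 ≤ continuation, so V_u = 0.0000
Node d (S = 46.75): continuation = 1/1.03·[0.2769·0.0000 + 0.7231·25.2625] = 17.7347; exercise value = 18.2500 > continuation, so V_d = 18.2500 (exercise)
Node 0 (S = 55): continuation = 1/1.03·[0.2769·0.0000 + 0.7231·18.2500] = 12.8118; exercise value = 10.0000 ≤ continuation, so V_0 = 12.8118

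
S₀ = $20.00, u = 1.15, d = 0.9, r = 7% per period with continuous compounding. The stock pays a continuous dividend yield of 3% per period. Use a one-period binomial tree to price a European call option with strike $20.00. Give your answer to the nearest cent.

$1.58

Per-period risk-free factor R = e^0.07 = 1.0725; dividend-adjusted growth = e^(0.07−0.03) = 1.0408.
Risk-neutral probability p = (1.0408 − 0.9)/(1.15 − 0.9) = 0.1408/0.2500 = 0.5632
Terminal stock prices: S_u = 23, S_d = 18
Terminal payoffs (S − K): max(3, 0) = 3, max(-2, 0) = 0
Node 0 (S = 20): V_0 = e^(−0.07)·[0.5632·3.0000 + 0.4368·0.0000] = 1.5755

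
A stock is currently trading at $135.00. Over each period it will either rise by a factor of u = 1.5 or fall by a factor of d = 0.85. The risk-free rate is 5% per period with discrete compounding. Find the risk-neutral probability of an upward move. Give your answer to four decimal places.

Risk-neutral probability p = (1 + 0.05 − 0.85)/(1.5 − 0.85) = 0.2000/0.6500 = 0.3077

p = 0.3077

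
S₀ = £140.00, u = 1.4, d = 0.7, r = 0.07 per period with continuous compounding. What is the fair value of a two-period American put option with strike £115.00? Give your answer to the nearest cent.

£8.83

Risk-neutral probability p = (e^0.07 − 0.7)/(1.4 − 0.7) = 0.3725/0.7000 = 0.5322
Terminal stock prices: S_uu = 274.4, S_ud = 137.2, S_dd = 68.6
Terminal payoffs (K − S): max(-159.4, 0) = 0, max(-22.2, 0) = 0, max(46.4, 0) = 46.4
Node u (S = 196): continuation = e^(−0.07)·[0.5322·0.0000 + 0.4678·0.0000] = 0.0000; exercise value = 0.0000 ≤ continuation, so V_u = 0.0000
Node d (S = 98): continuation = e^(−0.07)·[0.5322·0.0000 + 0.4678·46.4000] = 20.2404; exercise value = 17.0000 ≤ continuation, so V_d = 20.2404
Node 0 (S = 140): continuation = e^(−0.07)·[0.5322·0.0000 + 0.4678·20.2404] = 8.8292; exercise value = 0.0000 ≤ continuation, so V_0 = 8.8292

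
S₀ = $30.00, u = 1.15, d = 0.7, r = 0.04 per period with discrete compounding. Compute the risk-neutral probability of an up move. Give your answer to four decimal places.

Risk-neutral probability p = (1 + 0.04 − 0.7)/(1.15 − 0.7) = 0.3400/0.4500 = 0.7556

p = 0.7556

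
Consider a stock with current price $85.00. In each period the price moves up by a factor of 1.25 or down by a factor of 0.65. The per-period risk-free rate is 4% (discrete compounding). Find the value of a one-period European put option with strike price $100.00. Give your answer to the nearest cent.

$15.06

Risk-neutral probability p = (1 + 0.04 − 0.65)/(1.25 − 0.65) = 0.3900/0.6000 = 0.6500
Terminal stock prices: S_u = 106.2, S_d = 55.25
Terminal payoffs (K − S): max(-6.25, 0) = 0, max(44.75, 0) = 44.75
Node 0 (S = 85): V_0 = 1/1.04·[0.6500·0.0000 + 0.3500·44.7500] = 15.0601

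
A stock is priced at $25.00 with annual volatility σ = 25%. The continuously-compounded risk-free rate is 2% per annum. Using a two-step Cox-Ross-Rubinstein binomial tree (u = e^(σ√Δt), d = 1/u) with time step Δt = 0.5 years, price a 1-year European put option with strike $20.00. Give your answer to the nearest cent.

CRR parameters: u = e^(σ√Δt) = e^(0.25·√0.5) = 1.1934, d = 1/u = 0.8380
Per-period rate: rΔt = 0.02·0.5 = 0.01, so R = e^0.01 = 1.0101
Risk-neutral probability p = (e^0.01 − 0.8380)/(1.1934 − 0.8380) = 0.1721/0.3554 = 0.4842
Terminal stock prices: S_uu = 35.6, S_ud = 25, S_dd = 17.55
Terminal payoffs (K − S): max(-15.6, 0) = 0, max(-5, 0) = 0, max(2.445, 0) = 2.445
Node u (S = 29.83): V_u = e^(−0.01)·[0.4842·0.0000 + 0.5158·0.0000] = 0.0000
Node d (S = 20.95): V_d = e^(−0.01)·[0.4842·0.0000 + 0.5158·2.4453] = 1.2487
Node 0 (S = 25): V_0 = e^(−0.01)·[0.4842·0.0000 + 0.5158·1.2487] = 0.6377

$0.64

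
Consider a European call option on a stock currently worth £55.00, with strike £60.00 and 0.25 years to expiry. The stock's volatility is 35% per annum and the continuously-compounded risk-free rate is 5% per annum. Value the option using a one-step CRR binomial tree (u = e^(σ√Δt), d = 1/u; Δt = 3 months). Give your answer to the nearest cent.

CRR parameters: u = e^(σ√Δt) = e^(0.35·√0.25) = 1.1912, d = 1/u = 0.8395
Per-period rate: rΔt = 0.05·0.25 = 0.0125, so R = e^0.0125 = 1.0126
Risk-neutral probability p = (e^0.0125 − 0.8395)/(1.1912 − 0.8395) = 0.1731/0.3518 = 0.4921
Terminal stock prices: S_u = 65.52, S_d = 46.17
Terminal payoffs (S − K): max(5.519, 0) = 5.519, max(-13.83, 0) = 0
Node 0 (S = 55): V_0 = e^(−0.0125)·[0.4921·5.5185 + 0.5079·0.0000] = 2.6820

£2.68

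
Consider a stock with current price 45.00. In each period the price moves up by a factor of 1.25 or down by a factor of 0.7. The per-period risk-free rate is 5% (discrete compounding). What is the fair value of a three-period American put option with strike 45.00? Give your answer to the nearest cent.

Risk-neutral probability p = (1 + 0.05 − 0.7)/(1.25 − 0.7) = 0.3500/0.5500 = 0.6364
Terminal stock prices: S_uuu = 87.89, S_uud = 49.22, S_udd = 27.56, S_ddd = 15.43
Terminal payoffs (K − S): max(-42.89, 0) = 0, max(-4.219, 0) = 0, max(17.44, 0) = 17.44, max(29.57, 0) = 29.57
Node uu (S = 70.31): continuation = 1/1.05·[0.6364·0.0000 + 0.3636·0.0000] = 0.0000; exercise value = 0.0000 ≤ continuation, so V_uu = 0.0000
Node ud (S = 39.38): continuation = 1/1.05·[0.6364·0.0000 + 0.3636·17.4375] = 6.0390; exercise value = 5.6250 ≤ continuation, so V_ud = 6.0390
Node dd (S = 22.05): continuation = 1/1.05·[0.6364·17.4375 + 0.3636·29.5650] = 20.8071; exercise value = 22.9500 > continuation, so V_dd = 22.9500 (exercise)
Node u (S = 56.25): continuation = 1/1.05·[0.6364·0.0000 + 0.3636·6.0390] = 2.0914; exercise value = 0.0000 ≤ continuation, so V_u = 2.0914
Node d (S = 31.5): continuation = 1/1.05·[0.6364·6.0390 + 0.3636·22.9500] = 11.6080; exercise value = 13.5000 > continuation, so V_d = 13.5000 (exercise)
Node 0 (S = 45): continuation = 1/1.05·[0.6364·2.0914 + 0.3636·13.5000] = 5.9428; exercise value = 0.0000 ≤ continuation, so V_0 = 5.9428

5.94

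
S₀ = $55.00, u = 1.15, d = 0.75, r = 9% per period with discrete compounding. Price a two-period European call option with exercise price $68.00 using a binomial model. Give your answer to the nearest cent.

Risk-neutral probability p = (1 + 0.09 − 0.75)/(1.15 − 0.75) = 0.3400/0.4000 = 0.8500
Terminal stock prices: S_uu = 72.74, S_ud = 47.44, S_dd = 30.94
Terminal payoffs (S − K): max(4.737, 0) = 4.737, max(-20.56, 0) = 0, max(-37.06, 0) = 0
Node u (S = 63.25): V_u = 1/1.09·[0.8500·4.7375 + 0.1500·0.0000] = 3.6944
Node d (S = 41.25): V_d = 1/1.09·[0.8500·0.0000 + 0.1500·0.0000] = 0.0000
Node 0 (S = 55): V_0 = 1/1.09·[0.8500·3.6944 + 0.1500·0.0000] = 2.8809

$2.88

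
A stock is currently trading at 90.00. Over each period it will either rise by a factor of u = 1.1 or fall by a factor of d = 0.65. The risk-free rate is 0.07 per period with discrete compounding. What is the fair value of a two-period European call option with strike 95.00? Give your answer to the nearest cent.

Risk-neutral probability p = (1 + 0.07 − 0.65)/(1.1 − 0.65) = 0.4200/0.4500 = 0.9333
Terminal stock prices: S_uu = 108.9, S_ud = 64.35, S_dd = 38.03
Terminal payoffs (S − K): max(13.9, 0) = 13.9, max(-30.65, 0) = 0, max(-56.97, 0) = 0
Node u (S = 99): V_u = 1/1.07·[0.9333·13.9000 + 0.0667·0.0000] = 12.1246
Node d (S = 58.5): V_d = 1/1.07·[0.9333·0.0000 + 0.0667·0.0000] = 0.0000
Node 0 (S = 90): V_0 = 1/1.07·[0.9333·12.1246 + 0.0667·0.0000] = 10.5760

10.58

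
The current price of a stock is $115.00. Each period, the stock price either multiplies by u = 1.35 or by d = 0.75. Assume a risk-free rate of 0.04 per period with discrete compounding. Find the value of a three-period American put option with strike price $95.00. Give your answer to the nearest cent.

$9.24

Risk-neutral probability p = (1 + 0.04 − 0.75)/(1.35 − 0.75) = 0.2900/0.6000 = 0.4833
Terminal stock prices: S_uuu = 282.9, S_uud = 157.2, S_udd = 87.33, S_ddd = 48.52
Terminal payoffs (K − S): max(-187.9, 0) = 0, max(-62.19, 0) = 0, max(7.672, 0) = 7.672, max(46.48, 0) = 46.48
Node uu (S = 209.6): continuation = 1/1.04·[0.4833·0.0000 + 0.5167·0.0000] = 0.0000; exercise value = 0.0000 ≤ continuation, so V_uu = 0.0000
Node ud (S = 116.4): continuation = 1/1.04·[0.4833·0.0000 + 0.5167·7.6719] = 3.8113; exercise value = 0.0000 ≤ continuation, so V_ud = 3.8113
Node dd (S = 64.69): continuation = 1/1.04·[0.4833·7.6719 + 0.5167·46.4844] = 26.6587; exercise value = 30.3125 > continuation, so V_dd = 30.3125 (exercise)
Node u (S = 155.2): continuation = 1/1.04·[0.4833·0.0000 + 0.5167·3.8113] = 1.8935; exercise value = 0.0000 ≤ continuation, so V_u = 1.8935
Node d (S = 86.25): continuation = 1/1.04·[0.4833·3.8113 + 0.5167·30.3125] = 16.8304; exercise value = 8.7500 ≤ continuation, so V_d = 16.8304
Node 0 (S = 115): continuation = 1/1.04·[0.4833·1.8935 + 0.5167·16.8304] = 9.2412; exercise value = 0.0000 ≤ continuation, so V_0 = 9.2412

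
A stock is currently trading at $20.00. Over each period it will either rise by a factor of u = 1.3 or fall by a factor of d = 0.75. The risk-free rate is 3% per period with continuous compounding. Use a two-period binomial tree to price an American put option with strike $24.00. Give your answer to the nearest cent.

$5.34

Risk-neutral probability p = (e^0.03 − 0.75)/(1.3 − 0.75) = 0.2805/0.5500 = 0.5099
Terminal stock prices: S_uu = 33.8, S_ud = 19.5, S_dd = 11.25
Terminal payoffs (K − S): max(-9.8, 0) = 0, max(4.5, 0) = 4.5, max(12.75, 0) = 12.75
Node u (S = 26): continuation = e^(−0.03)·[0.5099·0.0000 + 0.4901·4.5000] = 2.1402; exercise value = 0.0000 ≤ continuation, so V_u = 2.1402
Node d (S = 15): continuation = e^(−0.03)·[0.5099·4.5000 + 0.4901·12.7500] = 8.2907; exercise value = 9.0000 > continuation, so V_d = 9.0000 (exercise)
Node 0 (S = 20): continuation = e^(−0.03)·[0.5099·2.1402 + 0.4901·9.0000] = 5.3395; exercise value = 4.0000 ≤ continuation, so V_0 = 5.3395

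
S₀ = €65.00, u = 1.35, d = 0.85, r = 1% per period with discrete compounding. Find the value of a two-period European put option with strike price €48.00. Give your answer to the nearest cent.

Risk-neutral probability p = (1 + 0.01 − 0.85)/(1.35 − 0.85) = 0.1600/0.5000 = 0.3200
Terminal stock prices: S_uu = 118.5, S_ud = 74.59, S_dd = 46.96
Terminal payoffs (K − S): max(-70.46, 0) = 0, max(-26.59, 0) = 0, max(1.038, 0) = 1.038
Node u (S = 87.75): V_u = 1/1.01·[0.3200·0.0000 + 0.6800·0.0000] = 0.0000
Node d (S = 55.25): V_d = 1/1.01·[0.3200·0.0000 + 0.6800·1.0375] = 0.6985
Node 0 (S = 65): V_0 = 1/1.01·[0.3200·0.0000 + 0.6800·0.6985] = 0.4703

€0.47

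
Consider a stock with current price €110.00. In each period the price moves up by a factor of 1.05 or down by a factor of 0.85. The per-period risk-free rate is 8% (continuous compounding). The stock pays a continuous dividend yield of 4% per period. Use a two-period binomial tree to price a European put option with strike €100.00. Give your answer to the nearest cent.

€0.17

Per-period risk-free factor R = e^0.08 = 1.0833; dividend-adjusted growth = e^(0.08−0.04) = 1.0408.
Risk-neutral probability p = (1.0408 − 0.85)/(1.05 − 0.85) = 0.1908/0.2000 = 0.9541
Terminal stock prices: S_uu = 121.3, S_ud = 98.17, S_dd = 79.47
Terminal payoffs (K − S): max(-21.28, 0) = 0, max(1.825, 0) = 1.825, max(20.53, 0) = 20.53
Node u (S = 115.5): V_u = e^(−0.08)·[0.9541·0.0000 + 0.0459·1.8250] = 0.0774
Node d (S = 93.5): V_d = e^(−0.08)·[0.9541·1.8250 + 0.0459·20.5250] = 2.4778
Node 0 (S = 110): V_0 = e^(−0.08)·[0.9541·0.0774 + 0.0459·2.4778] = 0.1733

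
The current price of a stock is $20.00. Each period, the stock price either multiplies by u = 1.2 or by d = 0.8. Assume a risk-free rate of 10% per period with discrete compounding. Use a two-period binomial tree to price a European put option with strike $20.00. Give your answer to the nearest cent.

$0.62

Risk-neutral probability p = (1 + 0.1 − 0.8)/(1.2 − 0.8) = 0.3000/0.4000 = 0.7500
Terminal stock prices: S_uu = 28.8, S_ud = 19.2, S_dd = 12.8
Terminal payoffs (K − S): max(-8.8, 0) = 0, max(0.8, 0) = 0.8, max(7.2, 0) = 7.2
Node u (S = 24): V_u = 1/1.1·[0.7500·0.0000 + 0.2500·0.8000] = 0.1818
Node d (S = 16): V_d = 1/1.1·[0.7500·0.8000 + 0.2500·7.2000] = 2.1818
Node 0 (S = 20): V_0 = 1/1.1·[0.7500·0.1818 + 0.2500·2.1818] = 0.6198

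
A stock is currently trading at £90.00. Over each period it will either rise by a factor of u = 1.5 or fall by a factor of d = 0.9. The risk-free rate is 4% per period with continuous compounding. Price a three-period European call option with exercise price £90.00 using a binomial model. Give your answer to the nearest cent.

£19.87

Risk-neutral probability p = (e^0.04 − 0.9)/(1.5 − 0.9) = 0.1408/0.6000 = 0.2347
Terminal stock prices: S_uuu = 303.8, S_uud = 182.2, S_udd = 109.4, S_ddd = 65.61
Terminal payoffs (S − K): max(213.8, 0) = 213.8, max(92.25, 0) = 92.25, max(19.35, 0) = 19.35, max(-24.39, 0) = 0
Node uu (S = 202.5): V_uu = e^(−0.04)·[0.2347·213.7500 + 0.7653·92.2500] = 116.0290
Node ud (S = 121.5): V_ud = e^(−0.04)·[0.2347·92.2500 + 0.7653·19.3500] = 35.0290
Node dd (S = 72.9): V_dd = e^(−0.04)·[0.2347·19.3500 + 0.7653·0.0000] = 4.3631
Node u (S = 135): V_u = e^(−0.04)·[0.2347·116.0290 + 0.7653·35.0290] = 51.9195
Node d (S = 81): V_d = e^(−0.04)·[0.2347·35.0290 + 0.7653·4.3631] = 11.1066
Node 0 (S = 90): V_0 = e^(−0.04)·[0.2347·51.9195 + 0.7653·11.1066] = 19.8737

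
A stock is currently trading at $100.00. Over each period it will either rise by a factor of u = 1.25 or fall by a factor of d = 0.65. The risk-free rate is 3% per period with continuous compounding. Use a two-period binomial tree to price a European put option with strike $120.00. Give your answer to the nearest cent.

Risk-neutral probability p = (e^0.03 − 0.65)/(1.25 − 0.65) = 0.3805/0.6000 = 0.6341
Terminal stock prices: S_uu = 156.2, S_ud = 81.25, S_dd = 42.25
Terminal payoffs (K − S): max(-36.25, 0) = 0, max(38.75, 0) = 38.75, max(77.75, 0) = 77.75
Node u (S = 125): V_u = e^(−0.03)·[0.6341·0.0000 + 0.3659·38.7500] = 13.7599
Node d (S = 65): V_d = e^(−0.03)·[0.6341·38.7500 + 0.3659·77.7500] = 51.4535
Node 0 (S = 100): V_0 = e^(−0.03)·[0.6341·13.7599 + 0.3659·51.4535] = 26.7380

$26.74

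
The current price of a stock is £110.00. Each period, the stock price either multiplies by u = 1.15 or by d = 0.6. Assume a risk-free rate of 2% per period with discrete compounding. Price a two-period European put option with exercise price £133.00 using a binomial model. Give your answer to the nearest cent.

£24.83

Risk-neutral probability p = (1 + 0.02 − 0.6)/(1.15 − 0.6) = 0.4200/0.5500 = 0.7636
Terminal stock prices: S_uu = 145.5, S_ud = 75.9, S_dd = 39.6
Terminal payoffs (K − S): max(-12.47, 0) = 0, max(57.1, 0) = 57.1, max(93.4, 0) = 93.4
Node u (S = 126.5): V_u = 1/1.02·[0.7636·0.0000 + 0.2364·57.1000] = 13.2317
Node d (S = 66): V_d = 1/1.02·[0.7636·57.1000 + 0.2364·93.4000] = 64.3922
Node 0 (S = 110): V_0 = 1/1.02·[0.7636·13.2317 + 0.2364·64.3922] = 24.8276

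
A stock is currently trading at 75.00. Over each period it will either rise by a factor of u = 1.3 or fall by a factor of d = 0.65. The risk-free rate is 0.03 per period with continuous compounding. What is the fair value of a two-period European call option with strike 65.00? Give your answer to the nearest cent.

19.92

Risk-neutral probability p = (e^0.03 − 0.65)/(1.3 − 0.65) = 0.3805/0.6500 = 0.5853
Terminal stock prices: S_uu = 126.8, S_ud = 63.38, S_dd = 31.69
Terminal payoffs (S − K): max(61.75, 0) = 61.75, max(-1.625, 0) = 0, max(-33.31, 0) = 0
Node u (S = 97.5): V_u = e^(−0.03)·[0.5853·61.7500 + 0.4147·0.0000] = 35.0750
Node d (S = 48.75): V_d = e^(−0.03)·[0.5853·0.0000 + 0.4147·0.0000] = 0.0000
Node 0 (S = 75): V_0 = e^(−0.03)·[0.5853·35.0750 + 0.4147·0.0000] = 19.9232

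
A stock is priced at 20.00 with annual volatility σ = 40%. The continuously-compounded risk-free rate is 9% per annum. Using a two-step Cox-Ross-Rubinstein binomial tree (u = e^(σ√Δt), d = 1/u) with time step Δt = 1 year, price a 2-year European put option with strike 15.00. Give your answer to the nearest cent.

1.18

CRR parameters: u = e^(σ√Δt) = e^(0.4·√1) = 1.4918, d = 1/u = 0.6703
Per-period rate: rΔt = 0.09·1 = 0.09, so R = e^0.09 = 1.0942
Risk-neutral probability p = (e^0.09 − 0.6703)/(1.4918 − 0.6703) = 0.4239/0.8215 = 0.5159
Terminal stock prices: S_uu = 44.51, S_ud = 20, S_dd = 8.987
Terminal payoffs (K − S): max(-29.51, 0) = 0, max(-5, 0) = 0, max(6.013, 0) = 6.013
Node u (S = 29.84): V_u = e^(−0.09)·[0.5159·0.0000 + 0.4841·0.0000] = 0.0000
Node d (S = 13.41): V_d = e^(−0.09)·[0.5159·0.0000 + 0.4841·6.0134] = 2.6603
Node 0 (S = 20): V_0 = e^(−0.09)·[0.5159·0.0000 + 0.4841·2.6603] = 1.1769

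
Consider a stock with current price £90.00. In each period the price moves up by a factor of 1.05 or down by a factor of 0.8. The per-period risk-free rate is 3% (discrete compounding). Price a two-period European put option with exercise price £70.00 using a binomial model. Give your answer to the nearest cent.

£0.07

Risk-neutral probability p = (1 + 0.03 − 0.8)/(1.05 − 0.8) = 0.2300/0.2500 = 0.9200
Terminal stock prices: S_uu = 99.23, S_ud = 75.6, S_dd = 57.6
Terminal payoffs (K − S): max(-29.23, 0) = 0, max(-5.6, 0) = 0, max(12.4, 0) = 12.4
Node u (S = 94.5): V_u = 1/1.03·[0.9200·0.0000 + 0.0800·0.0000] = 0.0000
Node d (S = 72): V_d = 1/1.03·[0.9200·0.0000 + 0.0800·12.4000] = 0.9631
Node 0 (S = 90): V_0 = 1/1.03·[0.9200·0.0000 + 0.0800·0.9631] = 0.0748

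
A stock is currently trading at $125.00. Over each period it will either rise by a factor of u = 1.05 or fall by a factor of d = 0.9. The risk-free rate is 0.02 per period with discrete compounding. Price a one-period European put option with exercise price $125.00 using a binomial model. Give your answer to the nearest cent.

$2.45

Risk-neutral probability p = (1 + 0.02 − 0.9)/(1.05 − 0.9) = 0.1200/0.1500 = 0.8000
Terminal stock prices: S_u = 131.2, S_d = 112.5
Terminal payoffs (K − S): max(-6.25, 0) = 0, max(12.5, 0) = 12.5
Node 0 (S = 125): V_0 = 1/1.02·[0.8000·0.0000 + 0.2000·12.5000] = 2.4510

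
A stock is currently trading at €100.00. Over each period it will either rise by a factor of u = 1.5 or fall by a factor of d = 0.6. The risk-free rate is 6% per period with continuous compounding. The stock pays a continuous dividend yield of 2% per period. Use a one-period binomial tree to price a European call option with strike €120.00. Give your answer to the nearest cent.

Per-period risk-free factor R = e^0.06 = 1.0618; dividend-adjusted growth = e^(0.06−0.02) = 1.0408.
Risk-neutral probability p = (1.0408 − 0.6)/(1.5 − 0.6) = 0.4408/0.9000 = 0.4898
Terminal stock prices: S_u = 150, S_d = 60
Terminal payoffs (S − K): max(30, 0) = 30, max(-60, 0) = 0
Node 0 (S = 100): V_0 = e^(−0.06)·[0.4898·30.0000 + 0.5102·0.0000] = 13.8380

€13.84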